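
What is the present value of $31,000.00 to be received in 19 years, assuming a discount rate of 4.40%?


Present value formula: PV = FV / (1 + r)^t
PV = $31,000.00 / (1 + 0.044)^19
PV = $31,000.00 / 2.266259
PV = $13,678.93

PV = FV / (1 + r)^t = $13,678.93


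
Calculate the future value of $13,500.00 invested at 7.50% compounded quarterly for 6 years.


Compound interest formula: A = P(1 + r/n)^(nt)
A = $13,500.00 × (1 + 0.075/4)^(4 × 6)
Growth factor: (1 + 0.075/4)^24 = 1.561791
A = $13,500.00 × 1.561791
A = $21,084.18

A = P(1 + r/n)^(nt) = $21,084.18


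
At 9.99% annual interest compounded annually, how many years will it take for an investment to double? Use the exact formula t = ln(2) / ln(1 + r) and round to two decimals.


Doubling condition: (1 + r)^t = 2
Take ln of both sides: t × ln(1 + r) = ln(2)
t = ln(2) / ln(1 + r)
t = 0.693147 / 0.095219
t = 7.28

t = ln(2) / ln(1 + r) = 7.28 years


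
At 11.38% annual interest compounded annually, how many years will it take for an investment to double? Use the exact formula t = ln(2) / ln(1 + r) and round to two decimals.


Doubling condition: (1 + r)^t = 2
Take ln of both sides: t × ln(1 + r) = ln(2)
t = ln(2) / ln(1 + r)
t = 0.693147 / 0.107778
t = 6.43

t = ln(2) / ln(1 + r) = 6.43 years


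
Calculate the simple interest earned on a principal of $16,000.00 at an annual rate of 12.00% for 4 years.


Simple interest formula: I = P × r × t
I = $16,000.00 × 0.12 × 4
I = $7,680.00

I = P × r × t = $7,680.00


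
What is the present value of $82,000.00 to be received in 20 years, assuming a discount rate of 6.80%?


Present value formula: PV = FV / (1 + r)^t
PV = $82,000.00 / (1 + 0.068)^20
PV = $82,000.00 / 3.727564
PV = $21,998.28

PV = FV / (1 + r)^t = $21,998.28


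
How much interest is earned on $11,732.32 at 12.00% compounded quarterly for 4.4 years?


Compound interest earned = final amount − principal.
A = P(1 + r/n)^(nt) = $11,732.32 × (1 + 0.12/4)^(4 × 4.4) = $19,738.72
Interest = A − P = $19,738.72 − $11,732.32 = $8,006.40

Interest = A - P = $8,006.40


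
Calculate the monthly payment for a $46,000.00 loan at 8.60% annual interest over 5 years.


Loan payment formula: PMT = PV × r / (1 − (1 + r)^(−n))
Monthly rate r = 0.086/12 ≈ 0.00716667, n = 60 months
Denominator: 1 − (1 + 0.086/12)^(−60) = 0.348493
PMT = $46,000.00 × (0.086/12) / 0.348493
PMT = $945.98 per month

PMT = PV × r / (1-(1+r)^(-n)) = $945.98/month


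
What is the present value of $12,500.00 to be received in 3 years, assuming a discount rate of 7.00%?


Present value formula: PV = FV / (1 + r)^t
PV = $12,500.00 / (1 + 0.07)^3
PV = $12,500.00 / 1.225043
PV = $10,203.72

PV = FV / (1 + r)^t = $10,203.72


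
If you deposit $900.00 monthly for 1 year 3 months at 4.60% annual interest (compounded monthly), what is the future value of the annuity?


Future value of an ordinary annuity: FV = PMT × ((1 + r)^n − 1) / r
Monthly rate r = 0.046/12 ≈ 0.00383333, n = 15
FV = $900.00 × ((1 + 0.046/12)^15 − 1) / (0.046/12)
FV = $900.00 × 15.409264
FV = $13,868.34

FV = PMT × ((1+r)^n - 1)/r = $13,868.34


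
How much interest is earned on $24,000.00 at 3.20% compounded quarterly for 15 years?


Compound interest earned = final amount − principal.
A = P(1 + r/n)^(nt) = $24,000.00 × (1 + 0.032/4)^(4 × 15) = $38,711.78
Interest = A − P = $38,711.78 − $24,000.00 = $14,711.78

Interest = A - P = $14,711.78


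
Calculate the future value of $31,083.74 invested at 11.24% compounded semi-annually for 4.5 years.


Compound interest formula: A = P(1 + r/n)^(nt)
A = $31,083.74 × (1 + 0.1124/2)^(2 × 4.5)
Growth factor: (1 + 0.1124/2)^9 = 1.6357445
A = $31,083.74 × 1.6357445
A = $50,845.06

A = P(1 + r/n)^(nt) = $50,845.06


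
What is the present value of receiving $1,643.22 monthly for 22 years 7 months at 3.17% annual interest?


Present value of an ordinary annuity: PV = PMT × (1 − (1 + r)^(−n)) / r
Monthly rate r = 0.0317/12 ≈ 0.00264167, n = 271
PV = $1,643.22 × (1 − (1 + 0.0317/12)^(−271)) / (0.0317/12)
PV = $1,643.22 × 193.356087
PV = $317,726.59

PV = PMT × (1-(1+r)^(-n))/r = $317,726.59


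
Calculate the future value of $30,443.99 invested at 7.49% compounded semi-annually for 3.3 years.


Compound interest formula: A = P(1 + r/n)^(nt)
A = $30,443.99 × (1 + 0.0749/2)^(2 × 3.3)
Growth factor: (1 + 0.0749/2)^6.6 = 1.2746277
A = $30,443.99 × 1.2746277
A = $38,804.75

A = P(1 + r/n)^(nt) = $38,804.75


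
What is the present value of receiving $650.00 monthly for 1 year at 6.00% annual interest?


Present value of an ordinary annuity: PV = PMT × (1 − (1 + r)^(−n)) / r
Monthly rate r = 0.06/12 = 0.005, n = 12
PV = $650.00 × (1 − (1 + 0.06/12)^(−12)) / (0.06/12)
PV = $650.00 × 11.618932
PV = $7,552.31

PV = PMT × (1-(1+r)^(-n))/r = $7,552.31


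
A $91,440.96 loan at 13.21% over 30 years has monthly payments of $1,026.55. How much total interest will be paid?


Total paid over the life of the loan = PMT × n.
Total paid = $1,026.55 × 360 = $369,558.00
Total interest = total paid − principal = $369,558.00 − $91,440.96 = $278,117.04

Total interest = (PMT × n) - PV = $278,117.04


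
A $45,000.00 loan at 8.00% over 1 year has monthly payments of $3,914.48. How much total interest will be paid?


Total paid over the life of the loan = PMT × n.
Total paid = $3,914.48 × 12 = $46,973.76
Total interest = total paid − principal = $46,973.76 − $45,000.00 = $1,973.76

Total interest = (PMT × n) - PV = $1,973.76


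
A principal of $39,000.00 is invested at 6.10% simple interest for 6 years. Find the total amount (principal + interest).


Total amount formula: A = P(1 + rt) = P + P·r·t
Interest: I = P × r × t = $39,000.00 × 0.061 × 6 = $14,274.00
A = P + I = $39,000.00 + $14,274.00 = $53,274.00

A = P + I = P(1 + rt) = $53,274.00


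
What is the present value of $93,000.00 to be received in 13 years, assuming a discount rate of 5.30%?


Present value formula: PV = FV / (1 + r)^t
PV = $93,000.00 / (1 + 0.053)^13
PV = $93,000.00 / 1.956901
PV = $47,524.12

PV = FV / (1 + r)^t = $47,524.12


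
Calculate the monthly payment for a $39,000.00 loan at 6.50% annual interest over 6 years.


Loan payment formula: PMT = PV × r / (1 − (1 + r)^(−n))
Monthly rate r = 0.065/12 ≈ 0.00541667, n = 72 months
Denominator: 1 − (1 + 0.065/12)^(−72) = 0.322230
PMT = $39,000.00 × (0.065/12) / 0.322230
PMT = $655.59 per month

PMT = PV × r / (1-(1+r)^(-n)) = $655.59/month


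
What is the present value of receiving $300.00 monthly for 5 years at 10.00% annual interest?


Present value of an ordinary annuity: PV = PMT × (1 − (1 + r)^(−n)) / r
Monthly rate r = 0.1/12 ≈ 0.00833333, n = 60
PV = $300.00 × (1 − (1 + 0.1/12)^(−60)) / (0.1/12)
PV = $300.00 × 47.065369
PV = $14,119.61

PV = PMT × (1-(1+r)^(-n))/r = $14,119.61


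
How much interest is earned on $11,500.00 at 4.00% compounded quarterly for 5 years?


Compound interest earned = final amount − principal.
A = P(1 + r/n)^(nt) = $11,500.00 × (1 + 0.04/4)^(4 × 5) = $14,032.19
Interest = A − P = $14,032.19 − $11,500.00 = $2,532.19

Interest = A - P = $2,532.19


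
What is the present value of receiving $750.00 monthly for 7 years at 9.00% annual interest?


Present value of an ordinary annuity: PV = PMT × (1 − (1 + r)^(−n)) / r
Monthly rate r = 0.09/12 = 0.0075, n = 84
PV = $750.00 × (1 − (1 + 0.09/12)^(−84)) / (0.09/12)
PV = $750.00 × 62.153965
PV = $46,615.47

PV = PMT × (1-(1+r)^(-n))/r = $46,615.47


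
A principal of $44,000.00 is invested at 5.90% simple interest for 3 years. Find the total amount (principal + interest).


Total amount formula: A = P(1 + rt) = P + P·r·t
Interest: I = P × r × t = $44,000.00 × 0.059 × 3 = $7,788.00
A = P + I = $44,000.00 + $7,788.00 = $51,788.00

A = P + I = P(1 + rt) = $51,788.00


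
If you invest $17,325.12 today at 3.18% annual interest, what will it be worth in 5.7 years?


Future value formula: FV = PV × (1 + r)^t
FV = $17,325.12 × (1 + 0.0318)^5.7
FV = $17,325.12 × 1.195348
FV = $20,709.55

FV = PV × (1 + r)^t = $20,709.55


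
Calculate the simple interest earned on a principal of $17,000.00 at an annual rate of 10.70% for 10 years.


Simple interest formula: I = P × r × t
I = $17,000.00 × 0.107 × 10
I = $18,190.00

I = P × r × t = $18,190.00


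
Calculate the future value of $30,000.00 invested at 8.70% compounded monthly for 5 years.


Compound interest formula: A = P(1 + r/n)^(nt)
A = $30,000.00 × (1 + 0.087/12)^(12 × 5)
Growth factor: (1 + 0.087/12)^60 = 1.54254046
A = $30,000.00 × 1.54254046
A = $46,276.21

A = P(1 + r/n)^(nt) = $46,276.21


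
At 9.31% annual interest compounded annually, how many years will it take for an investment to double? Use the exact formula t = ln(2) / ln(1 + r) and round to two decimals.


Doubling condition: (1 + r)^t = 2
Take ln of both sides: t × ln(1 + r) = ln(2)
t = ln(2) / ln(1 + r)
t = 0.693147 / 0.089018
t = 7.79

t = ln(2) / ln(1 + r) = 7.79 years


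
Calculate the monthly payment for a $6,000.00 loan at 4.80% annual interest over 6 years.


Loan payment formula: PMT = PV × r / (1 − (1 + r)^(−n))
Monthly rate r = 0.048/12 = 0.004, n = 72 months
Denominator: 1 − (1 + 0.048/12)^(−72) = 0.249808
PMT = $6,000.00 × (0.048/12) / 0.249808
PMT = $96.07 per month

PMT = PV × r / (1-(1+r)^(-n)) = $96.07/month


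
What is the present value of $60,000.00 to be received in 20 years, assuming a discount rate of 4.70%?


Present value formula: PV = FV / (1 + r)^t
PV = $60,000.00 / (1 + 0.047)^20
PV = $60,000.00 / 2.5057263
PV = $23,945.15

PV = FV / (1 + r)^t = $23,945.15


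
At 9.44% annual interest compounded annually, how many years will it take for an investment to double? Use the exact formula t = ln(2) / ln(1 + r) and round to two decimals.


Doubling condition: (1 + r)^t = 2
Take ln of both sides: t × ln(1 + r) = ln(2)
t = ln(2) / ln(1 + r)
t = 0.693147 / 0.090206
t = 7.68

t = ln(2) / ln(1 + r) = 7.68 years


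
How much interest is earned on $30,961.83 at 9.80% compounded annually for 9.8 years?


Compound interest earned = final amount − principal.
A = P(1 + r/n)^(nt) = $30,961.83 × (1 + 0.098/1)^(1 × 9.8) = $77,397.97
Interest = A − P = $77,397.97 − $30,961.83 = $46,436.14

Interest = A - P = $46,436.14


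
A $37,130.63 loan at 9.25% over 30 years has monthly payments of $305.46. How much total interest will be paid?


Total paid over the life of the loan = PMT × n.
Total paid = $305.46 × 360 = $109,965.60
Total interest = total paid − principal = $109,965.60 − $37,130.63 = $72,834.97

Total interest = (PMT × n) - PV = $72,834.97


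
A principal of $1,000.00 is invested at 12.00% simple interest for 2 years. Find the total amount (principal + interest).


Total amount formula: A = P(1 + rt) = P + P·r·t
Interest: I = P × r × t = $1,000.00 × 0.12 × 2 = $240.00
A = P + I = $1,000.00 + $240.00 = $1,240.00

A = P + I = P(1 + rt) = $1,240.00


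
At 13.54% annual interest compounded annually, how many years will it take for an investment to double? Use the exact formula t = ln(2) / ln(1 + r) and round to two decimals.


Doubling condition: (1 + r)^t = 2
Take ln of both sides: t × ln(1 + r) = ln(2)
t = ln(2) / ln(1 + r)
t = 0.693147 / 0.126985
t = 5.46

t = ln(2) / ln(1 + r) = 5.46 years


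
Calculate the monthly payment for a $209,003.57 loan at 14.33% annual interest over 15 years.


Loan payment formula: PMT = PV × r / (1 − (1 + r)^(−n))
Monthly rate r = 0.1433/12 ≈ 0.01194167, n = 180 months
Denominator: 1 − (1 + 0.1433/12)^(−180) = 0.881964
PMT = $209,003.57 × (0.1433/12) / 0.881964
PMT = $2,829.88 per month

PMT = PV × r / (1-(1+r)^(-n)) = $2,829.88/month


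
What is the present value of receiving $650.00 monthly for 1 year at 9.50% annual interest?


Present value of an ordinary annuity: PV = PMT × (1 − (1 + r)^(−n)) / r
Monthly rate r = 0.095/12 ≈ 0.00791667, n = 12
PV = $650.00 × (1 − (1 + 0.095/12)^(−12)) / (0.095/12)
PV = $650.00 × 11.404653
PV = $7,413.02

PV = PMT × (1-(1+r)^(-n))/r = $7,413.02


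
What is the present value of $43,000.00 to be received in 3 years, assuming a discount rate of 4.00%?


Present value formula: PV = FV / (1 + r)^t
PV = $43,000.00 / (1 + 0.04)^3
PV = $43,000.00 / 1.124864
PV = $38,226.84

PV = FV / (1 + r)^t = $38,226.84


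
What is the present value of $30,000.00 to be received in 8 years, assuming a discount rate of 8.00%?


Present value formula: PV = FV / (1 + r)^t
PV = $30,000.00 / (1 + 0.08)^8
PV = $30,000.00 / 1.850930
PV = $16,208.07

PV = FV / (1 + r)^t = $16,208.07


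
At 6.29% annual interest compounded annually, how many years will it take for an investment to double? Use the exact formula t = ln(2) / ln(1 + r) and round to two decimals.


Doubling condition: (1 + r)^t = 2
Take ln of both sides: t × ln(1 + r) = ln(2)
t = ln(2) / ln(1 + r)
t = 0.693147 / 0.061001
t = 11.36

t = ln(2) / ln(1 + r) = 11.36 years


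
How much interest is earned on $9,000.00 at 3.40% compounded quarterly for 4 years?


Compound interest earned = final amount − principal.
A = P(1 + r/n)^(nt) = $9,000.00 × (1 + 0.034/4)^(4 × 4) = $10,305.21
Interest = A − P = $10,305.21 − $9,000.00 = $1,305.21

Interest = A - P = $1,305.21


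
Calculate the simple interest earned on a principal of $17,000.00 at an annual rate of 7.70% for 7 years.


Simple interest formula: I = P × r × t
I = $17,000.00 × 0.077 × 7
I = $9,163.00

I = P × r × t = $9,163.00


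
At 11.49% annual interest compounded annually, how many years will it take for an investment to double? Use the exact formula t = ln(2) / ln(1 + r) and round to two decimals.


Doubling condition: (1 + r)^t = 2
Take ln of both sides: t × ln(1 + r) = ln(2)
t = ln(2) / ln(1 + r)
t = 0.693147 / 0.108765
t = 6.37

t = ln(2) / ln(1 + r) = 6.37 years


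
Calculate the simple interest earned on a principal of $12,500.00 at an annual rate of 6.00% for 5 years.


Simple interest formula: I = P × r × t
I = $12,500.00 × 0.06 × 5
I = $3,750.00

I = P × r × t = $3,750.00


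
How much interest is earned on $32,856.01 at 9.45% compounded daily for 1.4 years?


Compound interest earned = final amount − principal.
A = P(1 + r/n)^(nt) = $32,856.01 × (1 + 0.0945/365)^(365 × 1.4) = $37,502.87
Interest = A − P = $37,502.87 − $32,856.01 = $4,646.86

Interest = A - P = $4,646.86


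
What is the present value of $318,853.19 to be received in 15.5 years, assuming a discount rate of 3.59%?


Present value formula: PV = FV / (1 + r)^t
PV = $318,853.19 / (1 + 0.0359)^15.5
PV = $318,853.19 / 1.7275332
PV = $184,571.38

PV = FV / (1 + r)^t = $184,571.38


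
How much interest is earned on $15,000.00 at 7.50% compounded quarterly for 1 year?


Compound interest earned = final amount − principal.
A = P(1 + r/n)^(nt) = $15,000.00 × (1 + 0.075/4)^(4 × 1) = $16,157.04
Interest = A − P = $16,157.04 − $15,000.00 = $1,157.04

Interest = A - P = $1,157.04


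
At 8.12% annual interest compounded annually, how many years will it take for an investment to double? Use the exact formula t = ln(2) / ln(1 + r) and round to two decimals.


Doubling condition: (1 + r)^t = 2
Take ln of both sides: t × ln(1 + r) = ln(2)
t = ln(2) / ln(1 + r)
t = 0.693147 / 0.078072
t = 8.88

t = ln(2) / ln(1 + r) = 8.88 years


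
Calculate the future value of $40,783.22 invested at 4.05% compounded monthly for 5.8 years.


Compound interest formula: A = P(1 + r/n)^(nt)
A = $40,783.22 × (1 + 0.0405/12)^(12 × 5.8)
Growth factor: (1 + 0.0405/12)^69.6 = 1.2642822
A = $40,783.22 × 1.2642822
A = $51,561.50

A = P(1 + r/n)^(nt) = $51,561.50


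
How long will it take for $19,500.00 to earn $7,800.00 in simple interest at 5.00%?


Rearrange the simple interest formula for t:
I = P × r × t  ⇒  t = I / (P × r)
t = $7,800.00 / ($19,500.00 × 0.05)
t = 8

t = I/(P×r) = 8 years


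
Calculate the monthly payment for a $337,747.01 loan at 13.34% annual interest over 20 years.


Loan payment formula: PMT = PV × r / (1 − (1 + r)^(−n))
Monthly rate r = 0.1334/12 ≈ 0.01111667, n = 240 months
Denominator: 1 − (1 + 0.1334/12)^(−240) = 0.929580
PMT = $337,747.01 × (0.1334/12) / 0.929580
PMT = $4,039.05 per month

PMT = PV × r / (1-(1+r)^(-n)) = $4,039.05/month


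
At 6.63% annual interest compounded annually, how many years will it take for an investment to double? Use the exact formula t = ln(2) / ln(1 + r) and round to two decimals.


Doubling condition: (1 + r)^t = 2
Take ln of both sides: t × ln(1 + r) = ln(2)
t = ln(2) / ln(1 + r)
t = 0.693147 / 0.064195
t = 10.80

t = ln(2) / ln(1 + r) = 10.80 years


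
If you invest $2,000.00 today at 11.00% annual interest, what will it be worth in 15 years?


Future value formula: FV = PV × (1 + r)^t
FV = $2,000.00 × (1 + 0.11)^15
FV = $2,000.00 × 4.784589
FV = $9,569.18

FV = PV × (1 + r)^t = $9,569.18


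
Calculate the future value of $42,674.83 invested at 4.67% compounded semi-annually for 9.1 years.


Compound interest formula: A = P(1 + r/n)^(nt)
A = $42,674.83 × (1 + 0.0467/2)^(2 × 9.1)
Growth factor: (1 + 0.0467/2)^18.2 = 1.522090
A = $42,674.83 × 1.522090
A = $64,954.93

A = P(1 + r/n)^(nt) = $64,954.93


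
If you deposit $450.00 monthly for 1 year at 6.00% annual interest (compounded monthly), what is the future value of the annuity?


Future value of an ordinary annuity: FV = PMT × ((1 + r)^n − 1) / r
Monthly rate r = 0.06/12 = 0.005, n = 12
FV = $450.00 × ((1 + 0.06/12)^12 − 1) / (0.06/12)
FV = $450.00 × 12.335562
FV = $5,551.00

FV = PMT × ((1+r)^n - 1)/r = $5,551.00


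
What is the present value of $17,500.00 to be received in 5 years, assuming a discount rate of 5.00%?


Present value formula: PV = FV / (1 + r)^t
PV = $17,500.00 / (1 + 0.05)^5
PV = $17,500.00 / 1.2762816
PV = $13,711.71

PV = FV / (1 + r)^t = $13,711.71


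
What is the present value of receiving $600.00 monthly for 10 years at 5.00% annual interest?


Present value of an ordinary annuity: PV = PMT × (1 − (1 + r)^(−n)) / r
Monthly rate r = 0.05/12 ≈ 0.00416667, n = 120
PV = $600.00 × (1 − (1 + 0.05/12)^(−120)) / (0.05/12)
PV = $600.00 × 94.281350
PV = $56,568.81

PV = PMT × (1-(1+r)^(-n))/r = $56,568.81


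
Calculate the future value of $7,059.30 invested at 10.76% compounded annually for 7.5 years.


Compound interest formula: A = P(1 + r/n)^(nt)
A = $7,059.30 × (1 + 0.1076/1)^(1 × 7.5)
Growth factor: (1 + 0.1076/1)^7.5 = 2.152148
A = $7,059.30 × 2.152148
A = $15,192.66

A = P(1 + r/n)^(nt) = $15,192.66


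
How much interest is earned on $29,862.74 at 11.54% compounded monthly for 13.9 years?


Compound interest earned = final amount − principal.
A = P(1 + r/n)^(nt) = $29,862.74 × (1 + 0.1154/12)^(12 × 13.9) = $147,379.04
Interest = A − P = $147,379.04 − $29,862.74 = $117,516.30

Interest = A - P = $117,516.30


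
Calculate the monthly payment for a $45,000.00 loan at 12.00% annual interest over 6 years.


Loan payment formula: PMT = PV × r / (1 − (1 + r)^(−n))
Monthly rate r = 0.12/12 = 0.01, n = 72 months
Denominator: 1 − (1 + 0.12/12)^(−72) = 0.511504
PMT = $45,000.00 × (0.12/12) / 0.511504
PMT = $879.76 per month

PMT = PV × r / (1-(1+r)^(-n)) = $879.76/month


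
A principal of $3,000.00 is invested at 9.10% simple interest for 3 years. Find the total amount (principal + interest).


Total amount formula: A = P(1 + rt) = P + P·r·t
Interest: I = P × r × t = $3,000.00 × 0.091 × 3 = $819.00
A = P + I = $3,000.00 + $819.00 = $3,819.00

A = P + I = P(1 + rt) = $3,819.00


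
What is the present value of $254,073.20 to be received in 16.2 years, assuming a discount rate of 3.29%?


Present value formula: PV = FV / (1 + r)^t
PV = $254,073.20 / (1 + 0.0329)^16.2
PV = $254,073.20 / 1.6894451
PV = $150,388.55

PV = FV / (1 + r)^t = $150,388.55


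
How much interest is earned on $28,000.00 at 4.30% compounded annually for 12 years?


Compound interest earned = final amount − principal.
A = P(1 + r/n)^(nt) = $28,000.00 × (1 + 0.043/1)^(1 × 12) = $46,405.53
Interest = A − P = $46,405.53 − $28,000.00 = $18,405.53

Interest = A - P = $18,405.53


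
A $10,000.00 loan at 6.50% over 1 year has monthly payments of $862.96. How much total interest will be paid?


Total paid over the life of the loan = PMT × n.
Total paid = $862.96 × 12 = $10,355.52
Total interest = total paid − principal = $10,355.52 − $10,000.00 = $355.52

Total interest = (PMT × n) - PV = $355.52


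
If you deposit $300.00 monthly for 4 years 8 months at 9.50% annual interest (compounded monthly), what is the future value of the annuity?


Future value of an ordinary annuity: FV = PMT × ((1 + r)^n − 1) / r
Monthly rate r = 0.095/12 ≈ 0.00791667, n = 56
FV = $300.00 × ((1 + 0.095/12)^56 − 1) / (0.095/12)
FV = $300.00 × 70.127290
FV = $21,038.19

FV = PMT × ((1+r)^n - 1)/r = $21,038.19


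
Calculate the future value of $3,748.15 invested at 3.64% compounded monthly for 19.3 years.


Compound interest formula: A = P(1 + r/n)^(nt)
A = $3,748.15 × (1 + 0.0364/12)^(12 × 19.3)
Growth factor: (1 + 0.0364/12)^231.6 = 2.016688
A = $3,748.15 × 2.016688
A = $7,558.85

A = P(1 + r/n)^(nt) = $7,558.85


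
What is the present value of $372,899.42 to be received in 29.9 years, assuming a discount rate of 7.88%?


Present value formula: PV = FV / (1 + r)^t
PV = $372,899.42 / (1 + 0.0788)^29.9
PV = $372,899.42 / 9.659042
PV = $38,606.25

PV = FV / (1 + r)^t = $38,606.25


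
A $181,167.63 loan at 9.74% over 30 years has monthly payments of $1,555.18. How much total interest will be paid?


Total paid over the life of the loan = PMT × n.
Total paid = $1,555.18 × 360 = $559,864.80
Total interest = total paid − principal = $559,864.80 − $181,167.63 = $378,697.17

Total interest = (PMT × n) - PV = $378,697.17


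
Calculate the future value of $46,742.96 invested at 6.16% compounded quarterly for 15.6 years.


Compound interest formula: A = P(1 + r/n)^(nt)
A = $46,742.96 × (1 + 0.0616/4)^(4 × 15.6)
Growth factor: (1 + 0.0616/4)^62.4 = 2.5951277
A = $46,742.96 × 2.5951277
A = $121,303.95

A = P(1 + r/n)^(nt) = $121,303.95


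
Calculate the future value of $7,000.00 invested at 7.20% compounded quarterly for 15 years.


Compound interest formula: A = P(1 + r/n)^(nt)
A = $7,000.00 × (1 + 0.072/4)^(4 × 15)
Growth factor: (1 + 0.072/4)^60 = 2.916532
A = $7,000.00 × 2.916532
A = $20,415.72

A = P(1 + r/n)^(nt) = $20,415.72


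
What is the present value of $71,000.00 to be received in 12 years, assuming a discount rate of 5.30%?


Present value formula: PV = FV / (1 + r)^t
PV = $71,000.00 / (1 + 0.053)^12
PV = $71,000.00 / 1.858405
PV = $38,204.80

PV = FV / (1 + r)^t = $38,204.80


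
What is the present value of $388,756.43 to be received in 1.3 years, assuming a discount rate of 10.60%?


Present value formula: PV = FV / (1 + r)^t
PV = $388,756.43 / (1 + 0.106)^1.3
PV = $388,756.43 / 1.13993914
PV = $341,032.62

PV = FV / (1 + r)^t = $341,032.62


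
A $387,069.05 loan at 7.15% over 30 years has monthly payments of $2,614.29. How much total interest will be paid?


Total paid over the life of the loan = PMT × n.
Total paid = $2,614.29 × 360 = $941,144.40
Total interest = total paid − principal = $941,144.40 − $387,069.05 = $554,075.35

Total interest = (PMT × n) - PV = $554,075.35


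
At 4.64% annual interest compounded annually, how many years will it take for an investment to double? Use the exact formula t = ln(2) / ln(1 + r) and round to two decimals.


Doubling condition: (1 + r)^t = 2
Take ln of both sides: t × ln(1 + r) = ln(2)
t = ln(2) / ln(1 + r)
t = 0.693147 / 0.045356
t = 15.28

t = ln(2) / ln(1 + r) = 15.28 years


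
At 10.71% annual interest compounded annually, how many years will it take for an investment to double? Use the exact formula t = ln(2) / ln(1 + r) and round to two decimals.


Doubling condition: (1 + r)^t = 2
Take ln of both sides: t × ln(1 + r) = ln(2)
t = ln(2) / ln(1 + r)
t = 0.693147 / 0.101744
t = 6.81

t = ln(2) / ln(1 + r) = 6.81 years


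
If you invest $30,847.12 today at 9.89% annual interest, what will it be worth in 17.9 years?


Future value formula: FV = PV × (1 + r)^t
FV = $30,847.12 × (1 + 0.0989)^17.9
FV = $30,847.12 × 5.4094275
FV = $166,865.26

FV = PV × (1 + r)^t = $166,865.26


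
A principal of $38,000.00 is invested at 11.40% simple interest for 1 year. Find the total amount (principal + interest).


Total amount formula: A = P(1 + rt) = P + P·r·t
Interest: I = P × r × t = $38,000.00 × 0.114 × 1 = $4,332.00
A = P + I = $38,000.00 + $4,332.00 = $42,332.00

A = P + I = P(1 + rt) = $42,332.00


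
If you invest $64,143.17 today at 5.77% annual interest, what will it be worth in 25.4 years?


Future value formula: FV = PV × (1 + r)^t
FV = $64,143.17 × (1 + 0.0577)^25.4
FV = $64,143.17 × 4.1572641
FV = $266,660.10

FV = PV × (1 + r)^t = $266,660.10


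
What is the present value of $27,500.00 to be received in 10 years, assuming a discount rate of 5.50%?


Present value formula: PV = FV / (1 + r)^t
PV = $27,500.00 / (1 + 0.055)^10
PV = $27,500.00 / 1.7081445
PV = $16,099.34

PV = FV / (1 + r)^t = $16,099.34


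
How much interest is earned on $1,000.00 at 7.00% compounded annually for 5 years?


Compound interest earned = final amount − principal.
A = P(1 + r/n)^(nt) = $1,000.00 × (1 + 0.07/1)^(1 × 5) = $1,402.55
Interest = A − P = $1,402.55 − $1,000.00 = $402.55

Interest = A - P = $402.55


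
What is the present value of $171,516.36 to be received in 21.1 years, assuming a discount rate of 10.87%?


Present value formula: PV = FV / (1 + r)^t
PV = $171,516.36 / (1 + 0.1087)^21.1
PV = $171,516.36 / 8.822190
PV = $19,441.47

PV = FV / (1 + r)^t = $19,441.47


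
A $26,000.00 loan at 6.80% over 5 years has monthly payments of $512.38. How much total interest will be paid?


Total paid over the life of the loan = PMT × n.
Total paid = $512.38 × 60 = $30,742.80
Total interest = total paid − principal = $30,742.80 − $26,000.00 = $4,742.80

Total interest = (PMT × n) - PV = $4,742.80


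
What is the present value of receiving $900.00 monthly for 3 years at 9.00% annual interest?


Present value of an ordinary annuity: PV = PMT × (1 − (1 + r)^(−n)) / r
Monthly rate r = 0.09/12 = 0.0075, n = 36
PV = $900.00 × (1 − (1 + 0.09/12)^(−36)) / (0.09/12)
PV = $900.00 × 31.446805
PV = $28,302.12

PV = PMT × (1-(1+r)^(-n))/r = $28,302.12


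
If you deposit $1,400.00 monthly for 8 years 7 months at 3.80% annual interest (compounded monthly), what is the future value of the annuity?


Future value of an ordinary annuity: FV = PMT × ((1 + r)^n − 1) / r
Monthly rate r = 0.038/12 ≈ 0.00316667, n = 103
FV = $1,400.00 × ((1 + 0.038/12)^103 − 1) / (0.038/12)
FV = $1,400.00 × 121.557597
FV = $170,180.64

FV = PMT × ((1+r)^n - 1)/r = $170,180.64


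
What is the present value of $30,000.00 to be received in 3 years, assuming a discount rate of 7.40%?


Present value formula: PV = FV / (1 + r)^t
PV = $30,000.00 / (1 + 0.074)^3
PV = $30,000.00 / 1.23883322
PV = $24,216.33

PV = FV / (1 + r)^t = $24,216.33


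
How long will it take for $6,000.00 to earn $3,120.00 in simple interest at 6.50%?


Rearrange the simple interest formula for t:
I = P × r × t  ⇒  t = I / (P × r)
t = $3,120.00 / ($6,000.00 × 0.065)
t = 8

t = I/(P×r) = 8 years


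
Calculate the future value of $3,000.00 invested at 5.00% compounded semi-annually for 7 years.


Compound interest formula: A = P(1 + r/n)^(nt)
A = $3,000.00 × (1 + 0.05/2)^(2 × 7)
Growth factor: (1 + 0.05/2)^14 = 1.412974
A = $3,000.00 × 1.412974
A = $4,238.92

A = P(1 + r/n)^(nt) = $4,238.92


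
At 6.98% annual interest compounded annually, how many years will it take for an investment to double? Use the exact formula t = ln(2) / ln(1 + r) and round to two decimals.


Doubling condition: (1 + r)^t = 2
Take ln of both sides: t × ln(1 + r) = ln(2)
t = ln(2) / ln(1 + r)
t = 0.693147 / 0.067472
t = 10.27

t = ln(2) / ln(1 + r) = 10.27 years


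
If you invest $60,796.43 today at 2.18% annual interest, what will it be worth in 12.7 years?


Future value formula: FV = PV × (1 + r)^t
FV = $60,796.43 × (1 + 0.0218)^12.7
FV = $60,796.43 × 1.315064
FV = $79,951.20

FV = PV × (1 + r)^t = $79,951.20


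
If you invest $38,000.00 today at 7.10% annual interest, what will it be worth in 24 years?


Future value formula: FV = PV × (1 + r)^t
FV = $38,000.00 × (1 + 0.071)^24
FV = $38,000.00 × 5.1873709
FV = $197,120.09

FV = PV × (1 + r)^t = $197,120.09


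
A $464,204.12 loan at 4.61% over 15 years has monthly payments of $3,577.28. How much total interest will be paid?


Total paid over the life of the loan = PMT × n.
Total paid = $3,577.28 × 180 = $643,910.40
Total interest = total paid − principal = $643,910.40 − $464,204.12 = $179,706.28

Total interest = (PMT × n) - PV = $179,706.28


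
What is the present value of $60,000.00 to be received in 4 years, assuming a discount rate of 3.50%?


Present value formula: PV = FV / (1 + r)^t
PV = $60,000.00 / (1 + 0.035)^4
PV = $60,000.00 / 1.147523
PV = $52,286.53

PV = FV / (1 + r)^t = $52,286.53


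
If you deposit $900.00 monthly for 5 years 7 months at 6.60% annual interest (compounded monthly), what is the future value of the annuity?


Future value of an ordinary annuity: FV = PMT × ((1 + r)^n − 1) / r
Monthly rate r = 0.066/12 = 0.0055, n = 67
FV = $900.00 × ((1 + 0.066/12)^67 − 1) / (0.066/12)
FV = $900.00 × 80.746514
FV = $72,671.86

FV = PMT × ((1+r)^n - 1)/r = $72,671.86


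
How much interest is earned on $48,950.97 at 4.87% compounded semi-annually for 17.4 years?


Compound interest earned = final amount − principal.
A = P(1 + r/n)^(nt) = $48,950.97 × (1 + 0.0487/2)^(2 × 17.4) = $113,074.49
Interest = A − P = $113,074.49 − $48,950.97 = $64,123.52

Interest = A - P = $64,123.52


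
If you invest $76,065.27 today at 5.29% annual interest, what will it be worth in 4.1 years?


Future value formula: FV = PV × (1 + r)^t
FV = $76,065.27 × (1 + 0.0529)^4.1
FV = $76,065.27 × 1.235342
FV = $93,966.62

FV = PV × (1 + r)^t = $93,966.62


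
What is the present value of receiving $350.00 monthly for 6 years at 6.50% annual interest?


Present value of an ordinary annuity: PV = PMT × (1 − (1 + r)^(−n)) / r
Monthly rate r = 0.065/12 ≈ 0.00541667, n = 72
PV = $350.00 × (1 − (1 + 0.065/12)^(−72)) / (0.065/12)
PV = $350.00 × 59.488649
PV = $20,821.03

PV = PMT × (1-(1+r)^(-n))/r = $20,821.03


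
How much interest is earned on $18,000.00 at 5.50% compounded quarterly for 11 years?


Compound interest earned = final amount − principal.
A = P(1 + r/n)^(nt) = $18,000.00 × (1 + 0.055/4)^(4 × 11) = $32,826.96
Interest = A − P = $32,826.96 − $18,000.00 = $14,826.96

Interest = A - P = $14,826.96


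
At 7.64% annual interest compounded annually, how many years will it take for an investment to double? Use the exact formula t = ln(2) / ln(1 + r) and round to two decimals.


Doubling condition: (1 + r)^t = 2
Take ln of both sides: t × ln(1 + r) = ln(2)
t = ln(2) / ln(1 + r)
t = 0.693147 / 0.073622
t = 9.41

t = ln(2) / ln(1 + r) = 9.41 years


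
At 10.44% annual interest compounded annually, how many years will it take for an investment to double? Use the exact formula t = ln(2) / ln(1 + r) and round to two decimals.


Doubling condition: (1 + r)^t = 2
Take ln of both sides: t × ln(1 + r) = ln(2)
t = ln(2) / ln(1 + r)
t = 0.693147 / 0.099302
t = 6.98

t = ln(2) / ln(1 + r) = 6.98 years


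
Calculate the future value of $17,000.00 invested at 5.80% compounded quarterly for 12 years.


Compound interest formula: A = P(1 + r/n)^(nt)
A = $17,000.00 × (1 + 0.058/4)^(4 × 12)
Growth factor: (1 + 0.058/4)^48 = 1.9957147
A = $17,000.00 × 1.9957147
A = $33,927.15

A = P(1 + r/n)^(nt) = $33,927.15


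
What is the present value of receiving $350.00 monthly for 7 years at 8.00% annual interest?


Present value of an ordinary annuity: PV = PMT × (1 − (1 + r)^(−n)) / r
Monthly rate r = 0.08/12 ≈ 0.00666667, n = 84
PV = $350.00 × (1 − (1 + 0.08/12)^(−84)) / (0.08/12)
PV = $350.00 × 64.159261
PV = $22,455.74

PV = PMT × (1-(1+r)^(-n))/r = $22,455.74


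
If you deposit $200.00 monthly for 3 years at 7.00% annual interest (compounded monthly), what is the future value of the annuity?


Future value of an ordinary annuity: FV = PMT × ((1 + r)^n − 1) / r
Monthly rate r = 0.07/12 ≈ 0.00583333, n = 36
FV = $200.00 × ((1 + 0.07/12)^36 − 1) / (0.07/12)
FV = $200.00 × 39.930101
FV = $7,986.02

FV = PMT × ((1+r)^n - 1)/r = $7,986.02


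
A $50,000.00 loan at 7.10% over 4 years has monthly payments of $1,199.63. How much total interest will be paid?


Total paid over the life of the loan = PMT × n.
Total paid = $1,199.63 × 48 = $57,582.24
Total interest = total paid − principal = $57,582.24 − $50,000.00 = $7,582.24

Total interest = (PMT × n) - PV = $7,582.24


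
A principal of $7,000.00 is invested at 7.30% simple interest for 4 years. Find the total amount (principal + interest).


Total amount formula: A = P(1 + rt) = P + P·r·t
Interest: I = P × r × t = $7,000.00 × 0.073 × 4 = $2,044.00
A = P + I = $7,000.00 + $2,044.00 = $9,044.00

A = P + I = P(1 + rt) = $9,044.00


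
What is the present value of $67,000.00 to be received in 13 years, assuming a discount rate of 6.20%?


Present value formula: PV = FV / (1 + r)^t
PV = $67,000.00 / (1 + 0.062)^13
PV = $67,000.00 / 2.1858418
PV = $30,651.81

PV = FV / (1 + r)^t = $30,651.81


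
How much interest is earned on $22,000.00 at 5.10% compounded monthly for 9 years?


Compound interest earned = final amount − principal.
A = P(1 + r/n)^(nt) = $22,000.00 × (1 + 0.051/12)^(12 × 9) = $34,780.95
Interest = A − P = $34,780.95 − $22,000.00 = $12,780.95

Interest = A - P = $12,780.95


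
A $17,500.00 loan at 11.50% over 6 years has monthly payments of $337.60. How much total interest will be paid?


Total paid over the life of the loan = PMT × n.
Total paid = $337.60 × 72 = $24,307.20
Total interest = total paid − principal = $24,307.20 − $17,500.00 = $6,807.20

Total interest = (PMT × n) - PV = $6,807.20


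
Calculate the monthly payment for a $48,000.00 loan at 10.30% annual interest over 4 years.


Loan payment formula: PMT = PV × r / (1 − (1 + r)^(−n))
Monthly rate r = 0.103/12 ≈ 0.00858333, n = 48 months
Denominator: 1 − (1 + 0.103/12)^(−48) = 0.336510
PMT = $48,000.00 × (0.103/12) / 0.336510
PMT = $1,224.33 per month

PMT = PV × r / (1-(1+r)^(-n)) = $1,224.33/month


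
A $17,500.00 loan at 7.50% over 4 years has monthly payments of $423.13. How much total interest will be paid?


Total paid over the life of the loan = PMT × n.
Total paid = $423.13 × 48 = $20,310.24
Total interest = total paid − principal = $20,310.24 − $17,500.00 = $2,810.24

Total interest = (PMT × n) - PV = $2,810.24


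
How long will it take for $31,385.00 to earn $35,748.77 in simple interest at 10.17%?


Rearrange the simple interest formula for t:
I = P × r × t  ⇒  t = I / (P × r)
t = $35,748.77 / ($31,385.00 × 0.1017)
t = 11.2

t = I/(P×r) = 11.2 years


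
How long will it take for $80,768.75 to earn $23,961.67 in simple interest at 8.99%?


Rearrange the simple interest formula for t:
I = P × r × t  ⇒  t = I / (P × r)
t = $23,961.67 / ($80,768.75 × 0.0899)
t = 3.3

t = I/(P×r) = 3.3 years


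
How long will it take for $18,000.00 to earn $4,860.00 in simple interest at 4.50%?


Rearrange the simple interest formula for t:
I = P × r × t  ⇒  t = I / (P × r)
t = $4,860.00 / ($18,000.00 × 0.045)
t = 6

t = I/(P×r) = 6 years


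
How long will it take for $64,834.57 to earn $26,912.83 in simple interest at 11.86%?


Rearrange the simple interest formula for t:
I = P × r × t  ⇒  t = I / (P × r)
t = $26,912.83 / ($64,834.57 × 0.1186)
t = 3.5

t = I/(P×r) = 3.5 years


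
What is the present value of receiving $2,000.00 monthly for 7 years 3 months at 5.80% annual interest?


Present value of an ordinary annuity: PV = PMT × (1 − (1 + r)^(−n)) / r
Monthly rate r = 0.058/12 ≈ 0.00483333, n = 87
PV = $2,000.00 × (1 − (1 + 0.058/12)^(−87)) / (0.058/12)
PV = $2,000.00 × 70.886082
PV = $141,772.16

PV = PMT × (1-(1+r)^(-n))/r = $141,772.16


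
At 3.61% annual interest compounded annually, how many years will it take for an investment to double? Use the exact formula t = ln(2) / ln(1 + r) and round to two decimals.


Doubling condition: (1 + r)^t = 2
Take ln of both sides: t × ln(1 + r) = ln(2)
t = ln(2) / ln(1 + r)
t = 0.693147 / 0.035464
t = 19.55

t = ln(2) / ln(1 + r) = 19.55 years


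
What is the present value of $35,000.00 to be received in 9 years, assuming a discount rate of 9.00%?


Present value formula: PV = FV / (1 + r)^t
PV = $35,000.00 / (1 + 0.09)^9
PV = $35,000.00 / 2.171893
PV = $16,114.97

PV = FV / (1 + r)^t = $16,114.97


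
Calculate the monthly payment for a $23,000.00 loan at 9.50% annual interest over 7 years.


Loan payment formula: PMT = PV × r / (1 − (1 + r)^(−n))
Monthly rate r = 0.095/12 ≈ 0.00791667, n = 84 months
Denominator: 1 − (1 + 0.095/12)^(−84) = 0.484378
PMT = $23,000.00 × (0.095/12) / 0.484378
PMT = $375.91 per month

PMT = PV × r / (1-(1+r)^(-n)) = $375.91/month


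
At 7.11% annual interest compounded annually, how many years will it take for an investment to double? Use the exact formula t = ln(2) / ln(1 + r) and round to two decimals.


Doubling condition: (1 + r)^t = 2
Take ln of both sides: t × ln(1 + r) = ln(2)
t = ln(2) / ln(1 + r)
t = 0.693147 / 0.068686
t = 10.09

t = ln(2) / ln(1 + r) = 10.09 years


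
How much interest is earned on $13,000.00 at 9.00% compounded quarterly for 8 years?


Compound interest earned = final amount − principal.
A = P(1 + r/n)^(nt) = $13,000.00 × (1 + 0.09/4)^(4 × 8) = $26,495.34
Interest = A − P = $26,495.34 − $13,000.00 = $13,495.34

Interest = A - P = $13,495.34


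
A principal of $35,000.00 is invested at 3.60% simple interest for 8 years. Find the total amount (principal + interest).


Total amount formula: A = P(1 + rt) = P + P·r·t
Interest: I = P × r × t = $35,000.00 × 0.036 × 8 = $10,080.00
A = P + I = $35,000.00 + $10,080.00 = $45,080.00

A = P + I = P(1 + rt) = $45,080.00


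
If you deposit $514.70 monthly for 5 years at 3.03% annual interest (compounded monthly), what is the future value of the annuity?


Future value of an ordinary annuity: FV = PMT × ((1 + r)^n − 1) / r
Monthly rate r = 0.0303/12 = 0.002525, n = 60
FV = $514.70 × ((1 + 0.0303/12)^60 − 1) / (0.0303/12)
FV = $514.70 × 64.695501
FV = $33,298.77

FV = PMT × ((1+r)^n - 1)/r = $33,298.77


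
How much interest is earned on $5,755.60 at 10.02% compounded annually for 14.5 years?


Compound interest earned = final amount − principal.
A = P(1 + r/n)^(nt) = $5,755.60 × (1 + 0.1002/1)^(1 × 14.5) = $22,984.20
Interest = A − P = $22,984.20 − $5,755.60 = $17,228.60

Interest = A - P = $17,228.60


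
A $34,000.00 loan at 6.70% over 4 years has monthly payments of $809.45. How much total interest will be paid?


Total paid over the life of the loan = PMT × n.
Total paid = $809.45 × 48 = $38,853.60
Total interest = total paid − principal = $38,853.60 − $34,000.00 = $4,853.60

Total interest = (PMT × n) - PV = $4,853.60


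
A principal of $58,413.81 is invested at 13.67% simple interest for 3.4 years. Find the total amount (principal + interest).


Total amount formula: A = P(1 + rt) = P + P·r·t
Interest: I = P × r × t = $58,413.81 × 0.1367 × 3.4 = $27,149.57
A = P + I = $58,413.81 + $27,149.57 = $85,563.38

A = P + I = P(1 + rt) = $85,563.38
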